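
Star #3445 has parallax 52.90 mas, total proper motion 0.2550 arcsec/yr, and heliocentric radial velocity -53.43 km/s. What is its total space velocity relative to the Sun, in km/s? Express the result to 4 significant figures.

d = 1/p = 1/0.05290″ = 18.904 pc.
v_t = 4.740 μ d = 4.740 × 0.2550 × 18.904 = 22.849 km/s.
v = √(v_r² + v_t²) = √((-53.43)² + 22.849²) = √3376.84 = 58.111 km/s.

58.11 km/s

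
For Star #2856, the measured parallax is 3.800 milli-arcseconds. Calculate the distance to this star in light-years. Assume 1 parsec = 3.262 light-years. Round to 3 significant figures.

858 light years

p = 3.800 milli-arcseconds = 0.003800 arcsec.
d = 1/p = 1/0.003800 = 263.16 pc.
In light-years: 263.16 × 3.262 = 858.43 ly.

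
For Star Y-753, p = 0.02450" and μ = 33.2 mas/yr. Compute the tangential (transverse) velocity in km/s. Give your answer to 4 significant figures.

d = 1/p = 1/0.02450″ = 40.816 pc.
μ = 33.2 mas/yr = 0.0332 ″/yr.
v_t = 4.74 × μ × d = 4.74 × 0.0332 × 40.816 = 6.4231 km/s.

6.423 km/s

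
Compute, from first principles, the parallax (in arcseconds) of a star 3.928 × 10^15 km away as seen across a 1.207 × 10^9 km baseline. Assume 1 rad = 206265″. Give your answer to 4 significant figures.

0.06338 arcsec

θ ≈ B/d = (1.207 × 10^9) / (3.928 × 10^15) = 3.0728 × 10^-7 rad.
In arcseconds: 3.0728 × 10^-7 × 206265 = 0.063381″.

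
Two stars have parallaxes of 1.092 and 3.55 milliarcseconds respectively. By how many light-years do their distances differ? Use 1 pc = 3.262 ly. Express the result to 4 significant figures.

d_A = 1/0.001092″ = 915.75 pc; d_B = 1/0.003550″ = 281.69 pc.
|d_B − d_A| = |281.69 − 915.75| = 634.06 pc = 634.06 × 3.262 ly = 2068.3 ly.

2068 ly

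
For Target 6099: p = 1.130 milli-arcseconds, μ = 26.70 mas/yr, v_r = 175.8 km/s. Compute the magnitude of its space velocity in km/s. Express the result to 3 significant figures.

208 km/s

d = 1/p = 1/0.001130″ = 884.96 pc.
μ = 26.70 mas/yr = 0.02670 ″/yr.
v_t = 4.740 μ d = 4.740 × 0.02670 × 884.96 = 112 km/s.
v = √(v_r² + v_t²) = √(175.8² + 112²) = √43449.6 = 208.45 km/s.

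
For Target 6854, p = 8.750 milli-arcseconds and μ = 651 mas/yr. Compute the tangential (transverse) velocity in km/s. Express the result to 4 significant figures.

352.7 km/s

d = 1/p = 1/0.008750″ = 114.29 pc.
μ = 651 mas/yr = 0.651 ″/yr.
v_t = 4.74 × μ × d = 4.74 × 0.651 × 114.29 = 352.67 km/s.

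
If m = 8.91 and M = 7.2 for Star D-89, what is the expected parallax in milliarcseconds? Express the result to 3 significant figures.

45.5 mas

m − M = 8.91 − 7.2 = 1.71.
d = 10^((m−M)/5 + 1) = 10^1.342 = 21.979 pc.
p = 1/d = 1/21.979 = 0.045498 arcsec = 45.498 mas.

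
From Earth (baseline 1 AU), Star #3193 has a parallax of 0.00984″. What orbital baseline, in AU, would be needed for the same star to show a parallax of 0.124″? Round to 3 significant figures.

12.6 AU

Parallax scales linearly with baseline: p ∝ B, so B = p_target / p_Earth × 1 AU.
B = 0.124 / 0.00984 = 12.602 AU.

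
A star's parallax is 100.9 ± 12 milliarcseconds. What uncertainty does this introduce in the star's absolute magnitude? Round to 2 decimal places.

σ_M = 0.26 mag

M = m − 5 log₁₀ d + 5 = m + 5 log₁₀ p + 5, so ∂M/∂p = 5/(p ln 10).
σ_M = (5/ln 10) · (σ_p/p) = 2.1715 × 12/100.9 = 2.1715 × 0.11893 = 0.25826.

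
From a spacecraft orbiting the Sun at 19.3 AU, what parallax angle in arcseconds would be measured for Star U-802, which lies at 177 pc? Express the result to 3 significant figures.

p (arcsec) = B (AU) / d (pc).
p = 19.3 / 177 = 0.10904 arcsec.

0.109 arcsec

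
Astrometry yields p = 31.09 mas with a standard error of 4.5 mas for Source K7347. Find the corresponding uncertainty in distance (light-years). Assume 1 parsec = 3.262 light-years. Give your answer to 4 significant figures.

d = 1/p, so σ_d = σ_p / p².
σ_d = 0.00450 / (0.03109)² = 0.00450 / 0.00096659 = 4.6555 pc = 4.6555 × 3.262 ly = 15.186 ly.

15.19 ly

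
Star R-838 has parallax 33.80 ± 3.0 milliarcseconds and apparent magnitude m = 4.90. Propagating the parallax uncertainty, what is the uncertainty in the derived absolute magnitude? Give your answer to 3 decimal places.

σ_M = 0.193 mag

M = m − 5 log₁₀ d + 5 = m + 5 log₁₀ p + 5, so ∂M/∂p = 5/(p ln 10).
σ_M = (5/ln 10) · (σ_p/p) = 2.1715 × 3.0/33.80 = 2.1715 × 0.088757 = 0.19274.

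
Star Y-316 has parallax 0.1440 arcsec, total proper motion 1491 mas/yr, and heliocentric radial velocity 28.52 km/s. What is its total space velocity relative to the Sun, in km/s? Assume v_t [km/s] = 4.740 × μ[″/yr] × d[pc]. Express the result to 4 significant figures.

d = 1/p = 1/0.1440″ = 6.9444 pc.
μ = 1491 mas/yr = 1.491 ″/yr.
v_t = 4.740 μ d = 4.740 × 1.491 × 6.9444 = 49.078 km/s.
v = √(v_r² + v_t²) = √(28.52² + 49.078²) = √3222.04 = 56.763 km/s.

56.76 km/s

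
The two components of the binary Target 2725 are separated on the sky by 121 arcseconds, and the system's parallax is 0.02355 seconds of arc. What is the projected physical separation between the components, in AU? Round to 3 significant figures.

d = 1/p = 1/0.02355″ = 42.463 pc.
At distance d (pc), an angle of θ arcsec spans θ·d AU: s = 121 × 42.463 = 5138 AU.

5140 AU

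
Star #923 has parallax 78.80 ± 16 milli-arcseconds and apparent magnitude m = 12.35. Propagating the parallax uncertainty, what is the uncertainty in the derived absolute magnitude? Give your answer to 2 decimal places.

M = m − 5 log₁₀ d + 5 = m + 5 log₁₀ p + 5, so ∂M/∂p = 5/(p ln 10).
σ_M = (5/ln 10) · (σ_p/p) = 2.1715 × 16/78.80 = 2.1715 × 0.20305 = 0.44092.

σ_M = 0.44 mag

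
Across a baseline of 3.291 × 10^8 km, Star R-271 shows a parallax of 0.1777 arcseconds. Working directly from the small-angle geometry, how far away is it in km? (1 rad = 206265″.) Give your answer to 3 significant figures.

θ = 0.1777″ = 0.1777/206265 = 8.6151 × 10^-7 rad.
d = B/θ = (3.291 × 10^8) / (8.6151 × 10^-7) = 3.8200 × 10^14 km.

3.82 × 10^14 km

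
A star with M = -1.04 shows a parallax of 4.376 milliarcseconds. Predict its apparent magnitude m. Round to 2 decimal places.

m = 5.75

d = 1/p = 1/0.004376″ = 228.52 pc.
m − M = 5 log₁₀ d − 5 = 5 log₁₀(228.52) − 5 = 11.7946 − 5 = 6.7946.
m = M + (m − M) = -1.04 + 6.7946 = 5.75.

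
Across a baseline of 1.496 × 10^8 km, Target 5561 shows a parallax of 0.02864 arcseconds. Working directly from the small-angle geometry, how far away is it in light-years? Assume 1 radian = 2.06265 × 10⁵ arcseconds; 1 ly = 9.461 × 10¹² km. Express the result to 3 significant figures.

114 ly

θ = 0.02864″ = 0.02864/206265 = 1.3885 × 10^-7 rad.
d = B/θ = (1.496 × 10^8) / (1.3885 × 10^-7) = 1.0774 × 10^15 km = (1.0774 × 10^15) / (9.461 × 10^12) ly = 113.88 ly.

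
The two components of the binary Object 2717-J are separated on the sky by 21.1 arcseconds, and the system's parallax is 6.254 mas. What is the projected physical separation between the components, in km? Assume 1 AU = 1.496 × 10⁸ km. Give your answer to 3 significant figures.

5.05 × 10^11 km

d = 1/p = 1/0.006254″ = 159.9 pc.
At distance d (pc), an angle of θ arcsec spans θ·d AU: s = 21.1 × 159.9 = 3373.9 AU.
= 3373.9 × 1.496 × 10⁸ km = 5.0474 × 10^11 km.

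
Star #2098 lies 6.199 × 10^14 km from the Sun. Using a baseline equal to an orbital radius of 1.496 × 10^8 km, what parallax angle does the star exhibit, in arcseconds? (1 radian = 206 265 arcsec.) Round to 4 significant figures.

θ ≈ B/d = (1.496 × 10^8) / (6.199 × 10^14) = 2.4133 × 10^-7 rad.
In arcseconds: 2.4133 × 10^-7 × 206265 = 0.049778″.

0.04978 arcsec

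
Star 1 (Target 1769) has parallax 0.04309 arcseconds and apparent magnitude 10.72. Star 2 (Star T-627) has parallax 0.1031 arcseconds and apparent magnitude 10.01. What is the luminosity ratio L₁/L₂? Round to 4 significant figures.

d₁ = 1/p₁ = 1/0.04309″ = 23.207 pc; d₂ = 1/p₂ = 1/0.1031″ = 9.6993 pc.
M₁ = m₁ − 5 log₁₀ d₁ + 5 = 10.72 − 6.8281 + 5 = 8.8919.
M₂ = 10.01 − 4.9337 + 5 = 10.0763.
L₁/L₂ = 10^(0.4(M₂ − M₁)) = 10^(0.4 × 1.1844) = 10^0.47376 = 2.9769.

L₁/L₂ = 2.977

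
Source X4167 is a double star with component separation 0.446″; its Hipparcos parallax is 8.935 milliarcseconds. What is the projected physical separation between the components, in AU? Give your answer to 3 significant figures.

49.9 AU

d = 1/p = 1/0.008935″ = 111.92 pc.
At distance d (pc), an angle of θ arcsec spans θ·d AU: s = 0.446 × 111.92 = 49.916 AU.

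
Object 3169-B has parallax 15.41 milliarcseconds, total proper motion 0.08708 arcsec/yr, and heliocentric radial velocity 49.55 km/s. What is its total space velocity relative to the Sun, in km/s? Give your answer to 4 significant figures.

56.33 km/s

d = 1/p = 1/0.01541″ = 64.893 pc.
v_t = 4.740 μ d = 4.740 × 0.08708 × 64.893 = 26.785 km/s.
v = √(v_r² + v_t²) = √(49.55² + 26.785²) = √3172.64 = 56.326 km/s.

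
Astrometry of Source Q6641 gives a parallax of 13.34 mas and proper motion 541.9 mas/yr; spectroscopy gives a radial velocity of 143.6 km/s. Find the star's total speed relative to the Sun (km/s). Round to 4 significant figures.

d = 1/p = 1/0.01334″ = 74.963 pc.
μ = 541.9 mas/yr = 0.5419 ″/yr.
v_t = 4.740 μ d = 4.740 × 0.5419 × 74.963 = 192.55 km/s.
v = √(v_r² + v_t²) = √(143.6² + 192.55²) = √57696.5 = 240.2 km/s.

240.2 km/s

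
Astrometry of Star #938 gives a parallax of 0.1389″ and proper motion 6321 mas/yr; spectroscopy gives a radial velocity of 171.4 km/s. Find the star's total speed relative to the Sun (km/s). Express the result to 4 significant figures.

d = 1/p = 1/0.1389″ = 7.1994 pc.
μ = 6321 mas/yr = 6.321 ″/yr.
v_t = 4.740 μ d = 4.740 × 6.321 × 7.1994 = 215.71 km/s.
v = √(v_r² + v_t²) = √(171.4² + 215.71²) = √75908.8 = 275.52 km/s.

275.5 km/s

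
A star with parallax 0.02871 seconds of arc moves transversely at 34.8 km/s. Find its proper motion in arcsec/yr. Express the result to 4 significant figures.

d = 1/p = 1/0.02871″ = 34.831 pc.
μ = v_t / (4.74 d) = 34.8 / (4.74 × 34.831) = 34.8 / 165.1 = 0.21078 ″/yr.

0.2108 arcsec/yr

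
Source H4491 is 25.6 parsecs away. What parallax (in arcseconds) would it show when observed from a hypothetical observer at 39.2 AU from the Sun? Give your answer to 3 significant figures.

1.53 arcsec

p (arcsec) = B (AU) / d (pc).
p = 39.2 / 25.6 = 1.5313 arcsec.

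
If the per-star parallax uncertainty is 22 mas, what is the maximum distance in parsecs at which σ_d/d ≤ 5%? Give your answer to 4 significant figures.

2.273 pc

σ_d/d = σ_p/p, so the condition is σ_p/p ≤ 0.05, i.e. p ≥ σ_p/0.05.
p_min = 22/0.05 = 440 mas = 0.44 arcsec.
d_max = 1/p_min = 1/0.44 = 2.2727 pc.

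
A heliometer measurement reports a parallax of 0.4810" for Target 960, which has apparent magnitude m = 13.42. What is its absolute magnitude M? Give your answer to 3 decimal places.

M = 16.831

d = 1/p = 1/0.4810″ = 2.079 pc.
m − M = 5 log₁₀(2.079) − 5 = 1.5893 − 5 = -3.4107.
M = m − (m − M) = 13.42 − (-3.4107) = 16.831.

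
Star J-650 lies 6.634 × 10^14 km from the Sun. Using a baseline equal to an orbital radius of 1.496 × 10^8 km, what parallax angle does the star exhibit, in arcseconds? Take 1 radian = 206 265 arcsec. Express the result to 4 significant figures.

θ ≈ B/d = (1.496 × 10^8) / (6.634 × 10^14) = 2.2550 × 10^-7 rad.
In arcseconds: 2.2550 × 10^-7 × 206265 = 0.046513″.

0.04651 arcsec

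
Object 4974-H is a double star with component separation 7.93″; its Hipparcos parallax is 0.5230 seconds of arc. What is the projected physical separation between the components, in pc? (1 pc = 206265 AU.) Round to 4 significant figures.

7.351 × 10^-5 pc

d = 1/p = 1/0.5230″ = 1.912 pc.
At distance d (pc), an angle of θ arcsec spans θ·d AU: s = 7.93 × 1.912 = 15.162 AU.
= 15.162 / 206265 = 7.3507 × 10^-5 pc.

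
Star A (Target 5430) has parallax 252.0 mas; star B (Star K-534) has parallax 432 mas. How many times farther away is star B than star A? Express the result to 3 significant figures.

Since d = 1/p, d_B/d_A = p_A/p_B.
= 252.0 / 432 = 0.58333.

0.583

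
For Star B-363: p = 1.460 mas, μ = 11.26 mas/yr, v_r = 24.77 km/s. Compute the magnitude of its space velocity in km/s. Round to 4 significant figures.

d = 1/p = 1/0.001460″ = 684.93 pc.
μ = 11.26 mas/yr = 0.01126 ″/yr.
v_t = 4.740 μ d = 4.740 × 0.01126 × 684.93 = 36.556 km/s.
v = √(v_r² + v_t²) = √(24.77² + 36.556²) = √1949.89 = 44.158 km/s.

44.16 km/s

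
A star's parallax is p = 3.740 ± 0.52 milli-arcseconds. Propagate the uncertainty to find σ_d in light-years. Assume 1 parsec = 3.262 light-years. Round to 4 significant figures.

d = 1/p, so σ_d = σ_p / p².
σ_d = 0.000520 / (0.003740)² = 0.000520 / 0.000013988 = 37.175 pc = 37.175 × 3.262 ly = 121.26 ly.

121.3 ly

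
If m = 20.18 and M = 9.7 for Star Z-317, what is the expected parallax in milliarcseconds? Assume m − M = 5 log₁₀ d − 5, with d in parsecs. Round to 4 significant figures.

0.8017 mas

m − M = 20.18 − 9.7 = 10.48.
d = 10^((m−M)/5 + 1) = 10^3.096 = 1247.4 pc.
p = 1/d = 1/1247.4 = 0.00080167 arcsec = 0.80167 mas.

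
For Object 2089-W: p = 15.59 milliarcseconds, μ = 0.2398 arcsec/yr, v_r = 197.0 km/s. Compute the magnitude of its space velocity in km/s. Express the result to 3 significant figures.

210 km/s

d = 1/p = 1/0.01559″ = 64.144 pc.
v_t = 4.740 μ d = 4.740 × 0.2398 × 64.144 = 72.909 km/s.
v = √(v_r² + v_t²) = √(197.0² + 72.909²) = √44124.7 = 210.06 km/s.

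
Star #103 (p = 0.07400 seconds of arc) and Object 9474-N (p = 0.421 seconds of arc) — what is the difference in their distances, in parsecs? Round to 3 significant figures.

d_A = 1/0.07400″ = 13.514 pc; d_B = 1/0.4210″ = 2.3753 pc.
|d_B − d_A| = |2.3753 − 13.514| = 11.139 pc.

11.1 pc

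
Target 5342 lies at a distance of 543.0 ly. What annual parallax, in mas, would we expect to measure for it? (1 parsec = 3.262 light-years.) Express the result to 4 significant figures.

6.007 mas

d = 543.0 ly ÷ 3.262 = 166.46 pc.
p = 1/d = 1/166.46 = 0.0060074 arcsec.
= 0.0060074 × 1000 = 6.0074 mas.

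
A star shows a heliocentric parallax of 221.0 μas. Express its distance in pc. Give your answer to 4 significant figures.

p = 221.0 μas = 0.0002210 arcsec.
d = 1/p = 1/0.0002210 = 4524.9 pc.

4525 pc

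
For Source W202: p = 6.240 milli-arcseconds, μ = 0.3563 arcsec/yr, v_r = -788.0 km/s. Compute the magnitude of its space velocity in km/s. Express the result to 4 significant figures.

833.2 km/s

d = 1/p = 1/0.006240″ = 160.26 pc.
v_t = 4.740 μ d = 4.740 × 0.3563 × 160.26 = 270.66 km/s.
v = √(v_r² + v_t²) = √((-788.0)² + 270.66²) = √694201 = 833.19 km/s.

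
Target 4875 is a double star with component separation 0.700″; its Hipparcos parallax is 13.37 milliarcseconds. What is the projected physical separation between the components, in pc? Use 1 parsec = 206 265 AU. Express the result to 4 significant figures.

d = 1/p = 1/0.01337″ = 74.794 pc.
At distance d (pc), an angle of θ arcsec spans θ·d AU: s = 0.700 × 74.794 = 52.356 AU.
= 52.356 / 206265 = 0.00025383 pc.

0.0002538 pc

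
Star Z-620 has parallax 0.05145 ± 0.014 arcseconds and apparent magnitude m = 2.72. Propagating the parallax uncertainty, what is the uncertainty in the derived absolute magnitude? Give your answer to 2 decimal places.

M = m − 5 log₁₀ d + 5 = m + 5 log₁₀ p + 5, so ∂M/∂p = 5/(p ln 10).
σ_M = (5/ln 10) · (σ_p/p) = 2.1715 × 0.014/0.05145 = 2.1715 × 0.27211 = 0.59089.

σ_M = 0.59 mag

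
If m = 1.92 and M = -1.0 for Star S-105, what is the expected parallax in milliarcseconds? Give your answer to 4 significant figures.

26.06 mas

m − M = 1.92 − (-1.0) = 2.92.
d = 10^((m−M)/5 + 1) = 10^1.584 = 38.371 pc.
p = 1/d = 1/38.371 = 0.026061 arcsec = 26.061 mas.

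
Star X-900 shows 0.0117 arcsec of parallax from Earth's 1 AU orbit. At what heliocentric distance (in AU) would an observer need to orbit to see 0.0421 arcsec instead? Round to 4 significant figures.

3.598 AU

Parallax scales linearly with baseline: p ∝ B, so B = p_target / p_Earth × 1 AU.
B = 0.0421 / 0.0117 = 3.5983 AU.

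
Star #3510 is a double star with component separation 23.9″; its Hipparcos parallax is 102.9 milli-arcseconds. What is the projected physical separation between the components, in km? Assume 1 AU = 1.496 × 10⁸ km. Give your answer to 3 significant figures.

3.47 × 10^10 km

d = 1/p = 1/0.1029″ = 9.7182 pc.
At distance d (pc), an angle of θ arcsec spans θ·d AU: s = 23.9 × 9.7182 = 232.26 AU.
= 232.26 × 1.496 × 10⁸ km = 3.4746 × 10^10 km.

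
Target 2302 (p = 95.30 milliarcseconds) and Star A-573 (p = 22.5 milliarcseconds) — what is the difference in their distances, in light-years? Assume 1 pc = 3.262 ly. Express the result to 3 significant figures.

111 ly

d_A = 1/0.09530″ = 10.493 pc; d_B = 1/0.02250″ = 44.444 pc.
|d_B − d_A| = |44.444 − 10.493| = 33.951 pc = 33.951 × 3.262 ly = 110.75 ly.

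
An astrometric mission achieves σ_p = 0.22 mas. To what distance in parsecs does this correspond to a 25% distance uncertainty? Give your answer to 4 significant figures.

σ_d/d = σ_p/p, so the condition is σ_p/p ≤ 0.25, i.e. p ≥ σ_p/0.25.
p_min = 0.22/0.25 = 0.88 mas = 0.00088 arcsec.
d_max = 1/p_min = 1/0.00088 = 1136.4 pc.

1136 pc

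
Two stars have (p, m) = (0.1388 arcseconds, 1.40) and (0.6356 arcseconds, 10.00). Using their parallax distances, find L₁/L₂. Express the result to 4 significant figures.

L₁/L₂ = 57750

d₁ = 1/p₁ = 1/0.1388″ = 7.2046 pc; d₂ = 1/p₂ = 1/0.6356″ = 1.5733 pc.
M₁ = m₁ − 5 log₁₀ d₁ + 5 = 1.40 − 4.2880 + 5 = 2.1120.
M₂ = 10.00 − 0.9841 + 5 = 14.0159.
L₁/L₂ = 10^(0.4(M₂ − M₁)) = 10^(0.4 × 11.9039) = 10^4.76156 = 57751.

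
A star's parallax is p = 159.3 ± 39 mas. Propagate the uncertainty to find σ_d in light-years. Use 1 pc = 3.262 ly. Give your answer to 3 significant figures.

5.01 ly

d = 1/p, so σ_d = σ_p / p².
σ_d = 0.0390 / (0.1593)² = 0.0390 / 0.025376 = 1.5369 pc = 1.5369 × 3.262 ly = 5.0134 ly.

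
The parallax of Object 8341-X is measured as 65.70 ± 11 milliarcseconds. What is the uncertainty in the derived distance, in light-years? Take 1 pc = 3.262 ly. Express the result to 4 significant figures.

8.313 ly

d = 1/p, so σ_d = σ_p / p².
σ_d = 0.0110 / (0.06570)² = 0.0110 / 0.0043165 = 2.5484 pc = 2.5484 × 3.262 ly = 8.3129 ly.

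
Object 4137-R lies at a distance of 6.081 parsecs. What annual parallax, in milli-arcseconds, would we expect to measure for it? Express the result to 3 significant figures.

p = 1/d = 1/6.081 = 0.16445 arcsec.
= 0.16445 × 1000 = 164.45 mas.

164 mas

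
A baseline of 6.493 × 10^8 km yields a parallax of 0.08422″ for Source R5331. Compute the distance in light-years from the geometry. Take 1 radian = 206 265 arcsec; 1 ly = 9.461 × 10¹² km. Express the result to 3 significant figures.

θ = 0.08422″ = 0.08422/206265 = 4.0831 × 10^-7 rad.
d = B/θ = (6.493 × 10^8) / (4.0831 × 10^-7) = 1.5902 × 10^15 km = (1.5902 × 10^15) / (9.461 × 10^12) ly = 168.08 ly.

168 ly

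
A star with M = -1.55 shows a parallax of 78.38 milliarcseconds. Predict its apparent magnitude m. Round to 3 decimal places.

d = 1/p = 1/0.07838″ = 12.758 pc.
m − M = 5 log₁₀ d − 5 = 5 log₁₀(12.758) − 5 = 5.5289 − 5 = 0.5289.
m = M + (m − M) = -1.55 + 0.5289 = -1.021.

m = -1.021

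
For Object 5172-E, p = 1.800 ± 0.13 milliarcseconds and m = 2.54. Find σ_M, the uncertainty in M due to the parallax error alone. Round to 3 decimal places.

M = m − 5 log₁₀ d + 5 = m + 5 log₁₀ p + 5, so ∂M/∂p = 5/(p ln 10).
σ_M = (5/ln 10) · (σ_p/p) = 2.1715 × 0.13/1.800 = 2.1715 × 0.072222 = 0.15683.

σ_M = 0.157 mag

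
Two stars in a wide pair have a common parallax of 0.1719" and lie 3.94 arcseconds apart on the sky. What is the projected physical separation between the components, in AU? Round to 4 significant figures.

d = 1/p = 1/0.1719″ = 5.8173 pc.
At distance d (pc), an angle of θ arcsec spans θ·d AU: s = 3.94 × 5.8173 = 22.92 AU.

22.92 AU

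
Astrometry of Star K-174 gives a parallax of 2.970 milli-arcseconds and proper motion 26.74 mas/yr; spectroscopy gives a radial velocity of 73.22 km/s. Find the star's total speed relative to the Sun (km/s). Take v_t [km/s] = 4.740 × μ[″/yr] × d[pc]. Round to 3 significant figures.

d = 1/p = 1/0.002970″ = 336.7 pc.
μ = 26.74 mas/yr = 0.02674 ″/yr.
v_t = 4.740 μ d = 4.740 × 0.02674 × 336.7 = 42.676 km/s.
v = √(v_r² + v_t²) = √(73.22² + 42.676²) = √7182.41 = 84.749 km/s.

84.7 km/s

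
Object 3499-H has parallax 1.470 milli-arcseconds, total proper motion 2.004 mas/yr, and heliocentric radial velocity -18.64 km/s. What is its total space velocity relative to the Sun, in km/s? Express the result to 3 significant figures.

d = 1/p = 1/0.001470″ = 680.27 pc.
μ = 2.004 mas/yr = 0.002004 ″/yr.
v_t = 4.740 μ d = 4.740 × 0.002004 × 680.27 = 6.4619 km/s.
v = √(v_r² + v_t²) = √((-18.64)² + 6.4619²) = √389.206 = 19.728 km/s.

19.7 km/s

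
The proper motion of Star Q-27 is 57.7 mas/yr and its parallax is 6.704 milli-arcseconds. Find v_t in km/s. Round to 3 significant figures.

d = 1/p = 1/0.006704″ = 149.16 pc.
μ = 57.7 mas/yr = 0.0577 ″/yr.
v_t = 4.74 × μ × d = 4.74 × 0.0577 × 149.16 = 40.795 km/s.

40.8 km/s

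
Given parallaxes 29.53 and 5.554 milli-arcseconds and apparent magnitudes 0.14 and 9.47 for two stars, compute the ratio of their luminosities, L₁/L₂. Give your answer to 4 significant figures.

L₁/L₂ = 190.8

d₁ = 1/p₁ = 1/0.02953″ = 33.864 pc; d₂ = 1/p₂ = 1/0.005554″ = 180.05 pc.
M₁ = m₁ − 5 log₁₀ d₁ + 5 = 0.14 − 7.6487 + 5 = -2.5087.
M₂ = 9.47 − 11.2770 + 5 = 3.1930.
L₁/L₂ = 10^(0.4(M₂ − M₁)) = 10^(0.4 × 5.7017) = 10^2.28068 = 190.84.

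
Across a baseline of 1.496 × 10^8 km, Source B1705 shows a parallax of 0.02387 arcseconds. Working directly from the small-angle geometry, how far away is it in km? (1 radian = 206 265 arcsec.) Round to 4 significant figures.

1.293 × 10^15 km

θ = 0.02387″ = 0.02387/206265 = 1.1572 × 10^-7 rad.
d = B/θ = (1.496 × 10^8) / (1.1572 × 10^-7) = 1.2928 × 10^15 km.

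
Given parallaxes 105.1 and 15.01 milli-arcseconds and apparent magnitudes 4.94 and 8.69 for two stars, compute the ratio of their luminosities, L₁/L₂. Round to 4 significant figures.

L₁/L₂ = 0.6450

d₁ = 1/p₁ = 1/0.1051″ = 9.5147 pc; d₂ = 1/p₂ = 1/0.01501″ = 66.622 pc.
M₁ = m₁ − 5 log₁₀ d₁ + 5 = 4.94 − 4.8920 + 5 = 5.0480.
M₂ = 8.69 − 9.1181 + 5 = 4.5719.
L₁/L₂ = 10^(0.4(M₂ − M₁)) = 10^(0.4 × (-0.4761)) = 10^(-0.19044) = 0.645.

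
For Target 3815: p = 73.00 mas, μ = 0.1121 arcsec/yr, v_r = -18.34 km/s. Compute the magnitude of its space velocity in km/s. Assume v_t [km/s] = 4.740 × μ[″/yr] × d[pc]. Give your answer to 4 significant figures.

d = 1/p = 1/0.07300″ = 13.699 pc.
v_t = 4.740 μ d = 4.740 × 0.1121 × 13.699 = 7.279 km/s.
v = √(v_r² + v_t²) = √((-18.34)² + 7.279²) = √389.339 = 19.732 km/s.

19.73 km/s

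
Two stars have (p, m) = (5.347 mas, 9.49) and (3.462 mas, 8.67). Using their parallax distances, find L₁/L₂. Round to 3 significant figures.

d₁ = 1/p₁ = 1/0.005347″ = 187.02 pc; d₂ = 1/p₂ = 1/0.003462″ = 288.85 pc.
M₁ = m₁ − 5 log₁₀ d₁ + 5 = 9.49 − 11.3594 + 5 = 3.1306.
M₂ = 8.67 − 12.3034 + 5 = 1.3666.
L₁/L₂ = 10^(0.4(M₂ − M₁)) = 10^(0.4 × (-1.7640)) = 10^(-0.70560) = 0.19697.

L₁/L₂ = 0.197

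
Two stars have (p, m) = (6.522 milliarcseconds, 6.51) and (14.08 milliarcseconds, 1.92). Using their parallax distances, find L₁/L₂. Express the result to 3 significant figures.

d₁ = 1/p₁ = 1/0.006522″ = 153.33 pc; d₂ = 1/p₂ = 1/0.01408″ = 71.023 pc.
M₁ = m₁ − 5 log₁₀ d₁ + 5 = 6.51 − 10.9281 + 5 = 0.5819.
M₂ = 1.92 − 9.2570 + 5 = -2.3370.
L₁/L₂ = 10^(0.4(M₂ − M₁)) = 10^(0.4 × (-2.9189)) = 10^(-1.16756) = 0.067989.

L₁/L₂ = 0.0680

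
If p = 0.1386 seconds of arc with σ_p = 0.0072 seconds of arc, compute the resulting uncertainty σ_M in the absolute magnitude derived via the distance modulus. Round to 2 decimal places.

M = m − 5 log₁₀ d + 5 = m + 5 log₁₀ p + 5, so ∂M/∂p = 5/(p ln 10).
σ_M = (5/ln 10) · (σ_p/p) = 2.1715 × 0.0072/0.1386 = 2.1715 × 0.051948 = 0.11281.

σ_M = 0.11 mag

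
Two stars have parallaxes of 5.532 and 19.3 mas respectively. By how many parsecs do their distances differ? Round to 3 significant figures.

129 pc

d_A = 1/0.005532″ = 180.77 pc; d_B = 1/0.01930″ = 51.813 pc.
|d_B − d_A| = |51.813 − 180.77| = 128.96 pc.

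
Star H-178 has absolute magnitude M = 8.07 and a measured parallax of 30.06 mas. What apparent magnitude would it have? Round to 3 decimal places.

m = 10.680

d = 1/p = 1/0.03006″ = 33.267 pc.
m − M = 5 log₁₀ d − 5 = 5 log₁₀(33.267) − 5 = 7.6101 − 5 = 2.6101.
m = M + (m − M) = 8.07 + 2.6101 = 10.680.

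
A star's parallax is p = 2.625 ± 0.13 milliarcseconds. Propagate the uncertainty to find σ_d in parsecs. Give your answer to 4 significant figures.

18.87 pc

d = 1/p, so σ_d = σ_p / p².
σ_d = 0.000130 / (0.002625)² = 0.000130 / 0.0000068906 = 18.866 pc.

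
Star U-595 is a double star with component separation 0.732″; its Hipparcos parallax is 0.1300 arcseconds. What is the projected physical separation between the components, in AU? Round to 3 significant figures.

d = 1/p = 1/0.1300″ = 7.6923 pc.
At distance d (pc), an angle of θ arcsec spans θ·d AU: s = 0.732 × 7.6923 = 5.6308 AU.

5.63 AU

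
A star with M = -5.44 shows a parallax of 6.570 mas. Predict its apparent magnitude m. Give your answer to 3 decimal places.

d = 1/p = 1/0.006570″ = 152.21 pc.
m − M = 5 log₁₀ d − 5 = 5 log₁₀(152.21) − 5 = 10.9122 − 5 = 5.9122.
m = M + (m − M) = -5.44 + 5.9122 = 0.472.

m = 0.472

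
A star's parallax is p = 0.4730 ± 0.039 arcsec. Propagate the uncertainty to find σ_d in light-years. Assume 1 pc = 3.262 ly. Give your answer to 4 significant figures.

0.5686 ly

d = 1/p, so σ_d = σ_p / p².
σ_d = 0.0390 / (0.4730)² = 0.0390 / 0.22373 = 0.17432 pc = 0.17432 × 3.262 ly = 0.56863 ly.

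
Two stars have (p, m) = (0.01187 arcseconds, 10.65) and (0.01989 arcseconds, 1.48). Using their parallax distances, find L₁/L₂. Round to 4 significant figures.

L₁/L₂ = 0.0006031

d₁ = 1/p₁ = 1/0.01187″ = 84.246 pc; d₂ = 1/p₂ = 1/0.01989″ = 50.277 pc.
M₁ = m₁ − 5 log₁₀ d₁ + 5 = 10.65 − 9.6277 + 5 = 6.0223.
M₂ = 1.48 − 8.5068 + 5 = -2.0268.
L₁/L₂ = 10^(0.4(M₂ − M₁)) = 10^(0.4 × (-8.0491)) = 10^(-3.21964) = 0.00060306.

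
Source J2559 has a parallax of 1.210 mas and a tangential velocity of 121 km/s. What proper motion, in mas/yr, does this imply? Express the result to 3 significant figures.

30.9 mas/yr

d = 1/p = 1/0.001210″ = 826.45 pc.
μ = v_t / (4.74 d) = 121 / (4.74 × 826.45) = 121 / 3917.4 = 0.030888 ″/yr = 30.888 mas/yr.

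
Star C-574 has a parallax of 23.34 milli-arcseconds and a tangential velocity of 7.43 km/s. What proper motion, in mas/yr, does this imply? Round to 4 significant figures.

d = 1/p = 1/0.02334″ = 42.845 pc.
μ = v_t / (4.74 d) = 7.43 / (4.74 × 42.845) = 7.43 / 203.09 = 0.036585 ″/yr = 36.585 mas/yr.

36.59 mas/yr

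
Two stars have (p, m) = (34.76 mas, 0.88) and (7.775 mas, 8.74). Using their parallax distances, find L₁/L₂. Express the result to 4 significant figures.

L₁/L₂ = 69.70

d₁ = 1/p₁ = 1/0.03476″ = 28.769 pc; d₂ = 1/p₂ = 1/0.007775″ = 128.62 pc.
M₁ = m₁ − 5 log₁₀ d₁ + 5 = 0.88 − 7.2946 + 5 = -1.4146.
M₂ = 8.74 − 10.5465 + 5 = 3.1935.
L₁/L₂ = 10^(0.4(M₂ − M₁)) = 10^(0.4 × 4.6081) = 10^1.84324 = 69.701.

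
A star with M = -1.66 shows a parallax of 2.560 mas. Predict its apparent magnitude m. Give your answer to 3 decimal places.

d = 1/p = 1/0.002560″ = 390.63 pc.
m − M = 5 log₁₀ d − 5 = 5 log₁₀(390.63) − 5 = 12.9588 − 5 = 7.9588.
m = M + (m − M) = -1.66 + 7.9588 = 6.299.

m = 6.299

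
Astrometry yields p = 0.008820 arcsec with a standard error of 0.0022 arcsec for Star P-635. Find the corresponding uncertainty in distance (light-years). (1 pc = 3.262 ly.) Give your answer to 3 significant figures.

d = 1/p, so σ_d = σ_p / p².
σ_d = 0.00220 / (0.008820)² = 0.00220 / 0.000077792 = 28.281 pc = 28.281 × 3.262 ly = 92.253 ly.

92.3 ly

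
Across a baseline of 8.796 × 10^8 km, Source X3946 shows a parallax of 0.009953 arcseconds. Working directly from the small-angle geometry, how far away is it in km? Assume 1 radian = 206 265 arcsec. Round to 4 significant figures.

θ = 0.009953″ = 0.009953/206265 = 4.8253 × 10^-8 rad.
d = B/θ = (8.796 × 10^8) / (4.8253 × 10^-8) = 1.8229 × 10^16 km.

1.823 × 10^16 km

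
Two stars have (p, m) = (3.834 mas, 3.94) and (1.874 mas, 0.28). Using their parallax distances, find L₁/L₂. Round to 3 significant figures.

d₁ = 1/p₁ = 1/0.003834″ = 260.82 pc; d₂ = 1/p₂ = 1/0.001874″ = 533.62 pc.
M₁ = m₁ − 5 log₁₀ d₁ + 5 = 3.94 − 12.0817 + 5 = -3.1417.
M₂ = 0.28 − 13.6362 + 5 = -8.3562.
L₁/L₂ = 10^(0.4(M₂ − M₁)) = 10^(0.4 × (-5.2145)) = 10^(-2.08580) = 0.0082073.

L₁/L₂ = 0.00821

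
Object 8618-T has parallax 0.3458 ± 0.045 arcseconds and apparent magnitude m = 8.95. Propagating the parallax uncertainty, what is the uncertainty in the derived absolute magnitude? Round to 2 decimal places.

M = m − 5 log₁₀ d + 5 = m + 5 log₁₀ p + 5, so ∂M/∂p = 5/(p ln 10).
σ_M = (5/ln 10) · (σ_p/p) = 2.1715 × 0.045/0.3458 = 2.1715 × 0.13013 = 0.28258.

σ_M = 0.28 mag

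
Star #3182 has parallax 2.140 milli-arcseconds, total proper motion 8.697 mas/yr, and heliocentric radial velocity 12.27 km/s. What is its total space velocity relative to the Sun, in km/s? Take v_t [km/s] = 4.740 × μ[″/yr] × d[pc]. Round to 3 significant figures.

22.8 km/s

d = 1/p = 1/0.002140″ = 467.29 pc.
μ = 8.697 mas/yr = 0.008697 ″/yr.
v_t = 4.740 μ d = 4.740 × 0.008697 × 467.29 = 19.263 km/s.
v = √(v_r² + v_t²) = √(12.27² + 19.263²) = √521.616 = 22.839 km/s.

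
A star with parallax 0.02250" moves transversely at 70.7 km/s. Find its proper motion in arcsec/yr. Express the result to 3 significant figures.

d = 1/p = 1/0.02250″ = 44.444 pc.
μ = v_t / (4.74 d) = 70.7 / (4.74 × 44.444) = 70.7 / 210.66 = 0.33561 ″/yr.

0.336 arcsec/yr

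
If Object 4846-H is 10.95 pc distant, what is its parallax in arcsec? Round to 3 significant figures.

0.0913 arcsec

p = 1/d = 1/10.95 = 0.091324 arcsec.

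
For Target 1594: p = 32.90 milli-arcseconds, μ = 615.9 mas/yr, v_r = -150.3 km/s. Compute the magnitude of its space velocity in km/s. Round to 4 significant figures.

d = 1/p = 1/0.03290″ = 30.395 pc.
μ = 615.9 mas/yr = 0.6159 ″/yr.
v_t = 4.740 μ d = 4.740 × 0.6159 × 30.395 = 88.734 km/s.
v = √(v_r² + v_t²) = √((-150.3)² + 88.734²) = √30463.8 = 174.54 km/s.

174.5 km/s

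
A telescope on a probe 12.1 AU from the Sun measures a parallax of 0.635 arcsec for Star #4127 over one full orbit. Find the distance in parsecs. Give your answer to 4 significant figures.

With baseline B (in AU) and parallax p (in arcsec), d = B/p parsecs.
d = 12.1 / 0.635 = 19.055 pc.

19.06 pc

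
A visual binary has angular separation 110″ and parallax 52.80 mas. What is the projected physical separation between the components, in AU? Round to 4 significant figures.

d = 1/p = 1/0.05280″ = 18.939 pc.
At distance d (pc), an angle of θ arcsec spans θ·d AU: s = 110 × 18.939 = 2083.3 AU.

2083 AU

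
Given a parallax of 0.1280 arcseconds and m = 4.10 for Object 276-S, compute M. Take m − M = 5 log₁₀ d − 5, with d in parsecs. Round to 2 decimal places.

d = 1/p = 1/0.1280″ = 7.8125 pc.
m − M = 5 log₁₀(7.8125) − 5 = 4.4640 − 5 = -0.5360.
M = m − (m − M) = 4.10 − (-0.5360) = 4.64.

M = 4.64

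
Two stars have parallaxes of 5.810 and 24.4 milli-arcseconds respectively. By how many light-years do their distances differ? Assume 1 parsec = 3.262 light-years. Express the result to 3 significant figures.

d_A = 1/0.005810″ = 172.12 pc; d_B = 1/0.02440″ = 40.984 pc.
|d_B − d_A| = |40.984 − 172.12| = 131.14 pc = 131.14 × 3.262 ly = 427.78 ly.

428 ly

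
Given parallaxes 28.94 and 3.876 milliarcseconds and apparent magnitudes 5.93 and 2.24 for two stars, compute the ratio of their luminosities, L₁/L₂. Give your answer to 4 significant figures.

L₁/L₂ = 0.0005995

d₁ = 1/p₁ = 1/0.02894″ = 34.554 pc; d₂ = 1/p₂ = 1/0.003876″ = 258 pc.
M₁ = m₁ − 5 log₁₀ d₁ + 5 = 5.93 − 7.6925 + 5 = 3.2375.
M₂ = 2.24 − 12.0581 + 5 = -4.8181.
L₁/L₂ = 10^(0.4(M₂ − M₁)) = 10^(0.4 × (-8.0556)) = 10^(-3.22224) = 0.00059946.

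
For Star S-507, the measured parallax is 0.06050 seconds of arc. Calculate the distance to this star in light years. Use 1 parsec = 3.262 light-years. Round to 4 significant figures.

d = 1/p = 1/0.06050 = 16.529 pc.
In light-years: 16.529 × 3.262 = 53.918 ly.

53.92 light years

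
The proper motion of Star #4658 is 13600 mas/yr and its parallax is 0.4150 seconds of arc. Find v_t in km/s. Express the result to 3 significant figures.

d = 1/p = 1/0.4150″ = 2.4096 pc.
μ = 13600 mas/yr = 13.6 ″/yr.
v_t = 4.74 × μ × d = 4.74 × 13.6 × 2.4096 = 155.33 km/s.

155 km/s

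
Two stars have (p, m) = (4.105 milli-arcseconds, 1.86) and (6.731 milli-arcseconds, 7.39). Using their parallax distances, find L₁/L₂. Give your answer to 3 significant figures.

L₁/L₂ = 438

d₁ = 1/p₁ = 1/0.004105″ = 243.61 pc; d₂ = 1/p₂ = 1/0.006731″ = 148.57 pc.
M₁ = m₁ − 5 log₁₀ d₁ + 5 = 1.86 − 11.9335 + 5 = -5.0735.
M₂ = 7.39 − 10.8597 + 5 = 1.5303.
L₁/L₂ = 10^(0.4(M₂ − M₁)) = 10^(0.4 × 6.6038) = 10^2.64152 = 438.05.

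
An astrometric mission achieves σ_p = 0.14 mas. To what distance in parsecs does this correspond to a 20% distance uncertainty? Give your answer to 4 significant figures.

1429 pc

σ_d/d = σ_p/p, so the condition is σ_p/p ≤ 0.20, i.e. p ≥ σ_p/0.20.
p_min = 0.14/0.20 = 0.7 mas = 0.0007 arcsec.
d_max = 1/p_min = 1/0.0007 = 1428.6 pc.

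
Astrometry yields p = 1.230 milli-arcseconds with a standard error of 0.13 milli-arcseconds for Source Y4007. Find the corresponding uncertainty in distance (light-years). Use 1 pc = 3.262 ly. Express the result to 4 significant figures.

280.3 ly

d = 1/p, so σ_d = σ_p / p².
σ_d = 0.000130 / (0.001230)² = 0.000130 / 0.0000015129 = 85.928 pc = 85.928 × 3.262 ly = 280.3 ly.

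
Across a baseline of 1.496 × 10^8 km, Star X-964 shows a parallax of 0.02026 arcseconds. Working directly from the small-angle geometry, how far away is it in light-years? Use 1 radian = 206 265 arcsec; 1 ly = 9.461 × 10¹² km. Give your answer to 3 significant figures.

θ = 0.02026″ = 0.02026/206265 = 9.8223 × 10^-8 rad.
d = B/θ = (1.496 × 10^8) / (9.8223 × 10^-8) = 1.5231 × 10^15 km = (1.5231 × 10^15) / (9.461 × 10^12) ly = 160.99 ly.

161 ly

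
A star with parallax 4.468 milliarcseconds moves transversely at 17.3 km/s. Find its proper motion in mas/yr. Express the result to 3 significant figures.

d = 1/p = 1/0.004468″ = 223.81 pc.
μ = v_t / (4.74 d) = 17.3 / (4.74 × 223.81) = 17.3 / 1060.9 = 0.016307 ″/yr = 16.307 mas/yr.

16.3 mas/yr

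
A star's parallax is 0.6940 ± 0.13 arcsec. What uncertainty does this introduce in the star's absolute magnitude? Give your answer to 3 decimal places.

M = m − 5 log₁₀ d + 5 = m + 5 log₁₀ p + 5, so ∂M/∂p = 5/(p ln 10).
σ_M = (5/ln 10) · (σ_p/p) = 2.1715 × 0.13/0.6940 = 2.1715 × 0.18732 = 0.40677.

σ_M = 0.407 mag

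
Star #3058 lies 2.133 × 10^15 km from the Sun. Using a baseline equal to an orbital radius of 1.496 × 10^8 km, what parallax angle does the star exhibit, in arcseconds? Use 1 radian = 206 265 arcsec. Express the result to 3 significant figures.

0.0145 arcsec

θ ≈ B/d = (1.496 × 10^8) / (2.133 × 10^15) = 7.0136 × 10^-8 rad.
In arcseconds: 7.0136 × 10^-8 × 206265 = 0.014467″.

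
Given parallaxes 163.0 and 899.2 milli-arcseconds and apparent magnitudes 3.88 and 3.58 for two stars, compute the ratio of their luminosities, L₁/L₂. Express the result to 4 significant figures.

L₁/L₂ = 23.09

d₁ = 1/p₁ = 1/0.1630″ = 6.135 pc; d₂ = 1/p₂ = 1/0.8992″ = 1.1121 pc.
M₁ = m₁ − 5 log₁₀ d₁ + 5 = 3.88 − 3.9391 + 5 = 4.9409.
M₂ = 3.58 − 0.2307 + 5 = 8.3493.
L₁/L₂ = 10^(0.4(M₂ − M₁)) = 10^(0.4 × 3.4084) = 10^1.36336 = 23.087.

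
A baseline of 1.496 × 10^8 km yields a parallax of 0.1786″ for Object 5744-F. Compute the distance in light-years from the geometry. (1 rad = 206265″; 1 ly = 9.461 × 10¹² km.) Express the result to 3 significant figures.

θ = 0.1786″ = 0.1786/206265 = 8.6588 × 10^-7 rad.
d = B/θ = (1.496 × 10^8) / (8.6588 × 10^-7) = 1.7277 × 10^14 km = (1.7277 × 10^14) / (9.461 × 10^12) ly = 18.261 ly.

18.3 ly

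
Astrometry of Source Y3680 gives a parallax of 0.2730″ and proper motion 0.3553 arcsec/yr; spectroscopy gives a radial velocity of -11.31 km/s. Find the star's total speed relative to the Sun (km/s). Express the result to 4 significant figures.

12.88 km/s

d = 1/p = 1/0.2730″ = 3.663 pc.
v_t = 4.740 μ d = 4.740 × 0.3553 × 3.663 = 6.1689 km/s.
v = √(v_r² + v_t²) = √((-11.31)² + 6.1689²) = √165.971 = 12.883 km/s.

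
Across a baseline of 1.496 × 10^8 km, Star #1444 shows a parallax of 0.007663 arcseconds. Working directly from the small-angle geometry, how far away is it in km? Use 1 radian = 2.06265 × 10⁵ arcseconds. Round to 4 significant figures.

θ = 0.007663″ = 0.007663/206265 = 3.7151 × 10^-8 rad.
d = B/θ = (1.496 × 10^8) / (3.7151 × 10^-8) = 4.0268 × 10^15 km.

4.027 × 10^15 km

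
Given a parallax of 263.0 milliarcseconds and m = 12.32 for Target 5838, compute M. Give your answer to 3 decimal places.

d = 1/p = 1/0.2630″ = 3.8023 pc.
m − M = 5 log₁₀(3.8023) − 5 = 2.9002 − 5 = -2.0998.
M = m − (m − M) = 12.32 − (-2.0998) = 14.420.

M = 14.420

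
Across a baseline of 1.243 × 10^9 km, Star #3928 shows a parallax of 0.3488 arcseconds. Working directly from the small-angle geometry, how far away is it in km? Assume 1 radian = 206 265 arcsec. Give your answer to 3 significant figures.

θ = 0.3488″ = 0.3488/206265 = 1.6910 × 10^-6 rad.
d = B/θ = (1.243 × 10^9) / (1.6910 × 10^-6) = 7.3507 × 10^14 km.

7.35 × 10^14 km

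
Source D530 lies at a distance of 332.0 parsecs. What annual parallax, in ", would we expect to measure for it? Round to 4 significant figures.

p = 1/d = 1/332 = 0.003012 arcsec.

0.003012 "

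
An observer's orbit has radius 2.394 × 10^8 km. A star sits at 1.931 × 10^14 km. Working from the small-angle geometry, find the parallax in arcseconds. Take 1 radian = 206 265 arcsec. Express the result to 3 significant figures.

0.256 arcsec

θ ≈ B/d = (2.394 × 10^8) / (1.931 × 10^14) = 1.2398 × 10^-6 rad.
In arcseconds: 1.2398 × 10^-6 × 206265 = 0.25573″.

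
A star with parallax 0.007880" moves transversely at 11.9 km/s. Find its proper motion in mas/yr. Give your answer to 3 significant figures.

d = 1/p = 1/0.007880″ = 126.9 pc.
μ = v_t / (4.74 d) = 11.9 / (4.74 × 126.9) = 11.9 / 601.51 = 0.019784 ″/yr = 19.784 mas/yr.

19.8 mas/yr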